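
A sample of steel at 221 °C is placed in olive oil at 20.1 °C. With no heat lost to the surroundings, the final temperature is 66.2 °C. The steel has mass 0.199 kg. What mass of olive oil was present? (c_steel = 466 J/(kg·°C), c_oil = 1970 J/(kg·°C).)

m ≈ 0.158 kg

Heat lost by the steel = heat gained by the oil:
0.199·466·(221 − 66.2) = m·1970·(66.2 − 20.1)
90817 m = 14355  ⇒  m ≈ 0.1581 kg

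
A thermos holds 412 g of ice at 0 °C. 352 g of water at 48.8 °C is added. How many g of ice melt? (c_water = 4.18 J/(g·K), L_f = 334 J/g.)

Water can give up m c ΔT = 352×4.18×48.8 = 71802 J before reaching 0 °C.
Melting all 412 g of ice would need 412×334 = 137608 J.
71802 J < 137608 J, so only part of the ice melts and the system sits at 0 °C.
Mass melted = 71802/334 ≈ 215 g.

m_melted ≈ 215 g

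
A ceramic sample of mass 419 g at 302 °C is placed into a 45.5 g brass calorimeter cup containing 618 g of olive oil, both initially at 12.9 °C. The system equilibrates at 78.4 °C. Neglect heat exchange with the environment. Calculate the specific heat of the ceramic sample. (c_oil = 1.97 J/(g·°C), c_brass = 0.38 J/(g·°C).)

c ≈ 0.863 J/(g·°C)

Heat gained plus heat lost sum to zero:
419×c×(78.4 − 302) + 618×1.97×(78.4 − 12.9) + 45.5×0.38×(78.4 − 12.9) = 0
-93688 c = -80876
c = -80876/-93688 ≈ 0.8632 J/(g·°C)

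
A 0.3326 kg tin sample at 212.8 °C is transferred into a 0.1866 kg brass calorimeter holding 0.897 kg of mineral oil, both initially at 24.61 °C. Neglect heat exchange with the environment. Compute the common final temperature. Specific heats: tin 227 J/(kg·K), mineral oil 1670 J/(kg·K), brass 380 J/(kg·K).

With ΣQ=0 the equilibrium temperature is the m·c-weighted mean:
T_f = (75.5·212.8 + 1498·24.61 + 70.91·24.61) / (75.5 + 1498 + 70.91)
    = 54677 / 1644.4 ≈ 33.25 °C

T_f ≈ 33.3 °C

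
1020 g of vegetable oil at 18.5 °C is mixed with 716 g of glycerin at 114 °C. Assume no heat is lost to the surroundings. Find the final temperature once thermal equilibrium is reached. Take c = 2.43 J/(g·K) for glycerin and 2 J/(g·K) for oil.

Let T be the final temperature. ΣQ_i = 0:
716×2.43×(T − 114) + 1020×2×(T − 18.5) = 0
3779.9 T = 236086
T ≈ 62.46 °C

T_f ≈ 62.5 °C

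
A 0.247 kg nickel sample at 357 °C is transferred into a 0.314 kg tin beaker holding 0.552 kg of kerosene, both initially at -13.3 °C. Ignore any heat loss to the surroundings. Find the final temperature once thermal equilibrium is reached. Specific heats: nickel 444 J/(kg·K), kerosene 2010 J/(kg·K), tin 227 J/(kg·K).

T_f ≈ 18.2 °C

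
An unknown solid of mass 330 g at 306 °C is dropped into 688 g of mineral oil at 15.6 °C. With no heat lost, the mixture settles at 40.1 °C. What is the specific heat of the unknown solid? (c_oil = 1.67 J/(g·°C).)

m_s c (T_s − T_f) = m_oil c_oil (T_f − T_0):
330·c·(306 − 40.1) = 688·1.67·(40.1 − 15.6)
87747 c = 28150  ⇒  c ≈ 0.3208 J/(g·°C)

c ≈ 0.321 J/(g·°C)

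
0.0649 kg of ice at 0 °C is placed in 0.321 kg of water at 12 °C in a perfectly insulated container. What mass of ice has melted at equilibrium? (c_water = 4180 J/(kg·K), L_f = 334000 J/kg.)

m_melted ≈ 0.0482 kg

Cooling the water to 0 °C releases 0.321×4180×12 = 16101 J.
To melt every bit of ice: 0.0649×334000 = 21677 J.
Since 16101 < 21677 J, not all the ice melts; equilibrium is at 0 °C.
m_melt = 16101 / L_f = 0.04821 kg.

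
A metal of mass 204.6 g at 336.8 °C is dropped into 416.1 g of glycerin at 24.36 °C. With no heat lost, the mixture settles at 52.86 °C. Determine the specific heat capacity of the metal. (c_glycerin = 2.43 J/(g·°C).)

Energy conservation, ΣQ = 0:
204.6·c·(52.86 − 336.8) + 416.1·2.43·(52.86 − 24.36) = 0
-58094 c = -28817
c = -28817/-58094 ≈ 0.496 J/(g·°C)

c ≈ 0.496 J/(g·°C)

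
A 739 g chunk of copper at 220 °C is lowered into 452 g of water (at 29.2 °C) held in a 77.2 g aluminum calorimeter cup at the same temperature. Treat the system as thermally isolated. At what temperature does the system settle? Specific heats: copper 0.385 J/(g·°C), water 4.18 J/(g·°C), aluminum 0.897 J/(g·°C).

T_f ≈ 53.4 °C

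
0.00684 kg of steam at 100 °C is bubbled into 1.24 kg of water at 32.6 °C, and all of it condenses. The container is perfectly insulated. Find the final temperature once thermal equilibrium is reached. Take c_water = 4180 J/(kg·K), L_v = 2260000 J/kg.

T_f ≈ 35.9 °C

Net heat exchanged in the isolated system is zero:
condense steam: −0.00684×2260000 = −15458; condensed water 100 °C→T: 28.59(T − 100); original water: 5183.2(T − 32.6)
5211.8 T = 15458 + 2859.1 + 168972 = 187290
T ≈ 35.94 °C — below 100 °C, confirming all the steam condensed.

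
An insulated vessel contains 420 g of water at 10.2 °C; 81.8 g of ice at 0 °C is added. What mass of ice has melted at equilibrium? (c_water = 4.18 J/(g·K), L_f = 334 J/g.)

m_melted ≈ 53.6 g

Water can give up m c ΔT = 420·4.18·10.2 = 17907 J before reaching 0 °C.
Melting all 81.8 g of ice would need 81.8·334 = 27321 J.
17907 J < 27321 J, so only part of the ice melts and the system sits at 0 °C.
m_melted·334 = 17907  ⇒  m_melted ≈ 53.61 g.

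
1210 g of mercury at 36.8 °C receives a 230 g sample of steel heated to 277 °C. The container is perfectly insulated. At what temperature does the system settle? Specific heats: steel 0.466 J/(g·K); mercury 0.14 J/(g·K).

With ΣQ=0 the equilibrium temperature is the m·c-weighted mean:
T_f = (107.18*277 + 169.4*36.8) / (107.18 + 169.4)
    = 35923 / 276.58 ≈ 129.88 °C

T_f ≈ 129.9 °C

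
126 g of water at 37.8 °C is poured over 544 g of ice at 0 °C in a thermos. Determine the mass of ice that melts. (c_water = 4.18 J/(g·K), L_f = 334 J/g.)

m_melted ≈ 59.6 g

Cooling the water to 0 °C releases 126·4.18·37.8 = 19909 J.
To melt every bit of ice: 544·334 = 181696 J.
That's not enough to melt it all — equilibrium is at 0 °C with ice remaining.
m_melted·334 = 19909  ⇒  m_melted ≈ 59.61 g.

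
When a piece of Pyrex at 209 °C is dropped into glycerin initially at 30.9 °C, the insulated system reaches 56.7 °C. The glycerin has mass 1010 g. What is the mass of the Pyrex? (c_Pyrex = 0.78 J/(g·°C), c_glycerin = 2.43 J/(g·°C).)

Heat lost by the Pyrex = heat gained by the glycerin:
m·0.78·(209 − 56.7) = 1010·2.43·(56.7 − 30.9)
118.79 m = 63321  ⇒  m ≈ 533 g

m ≈ 533 g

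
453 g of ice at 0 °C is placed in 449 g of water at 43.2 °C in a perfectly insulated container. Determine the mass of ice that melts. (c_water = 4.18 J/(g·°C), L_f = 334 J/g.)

Water can give up m c ΔT = 449·4.18·43.2 = 81079 J before reaching 0 °C.
Melting all 453 g of ice would need 453·334 = 151302 J.
That's not enough to melt it all — equilibrium is at 0 °C with ice remaining.
m_melt = 81079 / L_f = 242.8 g.

m_melted ≈ 243 g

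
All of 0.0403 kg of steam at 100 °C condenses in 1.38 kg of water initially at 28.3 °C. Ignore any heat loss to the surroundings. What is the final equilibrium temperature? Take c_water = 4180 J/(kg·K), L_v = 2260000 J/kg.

Energy balance with sensible and latent terms:
steam→water at 100 °C releases m L_v = 0.0403×2260000 = 91078
  condensate cools 100→T: 0.0403×4180×(T − 100) = 168.45(T − 100)
  water warms: 1.38×4180×(T − 28.3) = 5768.4(T − 28.3)
5936.9 T = 91078 + 16845 + 163246 = 271169
T ≈ 45.68 °C — below 100 °C, confirming all the steam condensed.

T_f ≈ 45.7 °C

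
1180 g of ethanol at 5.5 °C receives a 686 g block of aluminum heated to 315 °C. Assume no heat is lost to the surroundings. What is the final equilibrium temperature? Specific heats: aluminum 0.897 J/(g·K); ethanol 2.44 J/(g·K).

Let T be the final temperature. ΣQ_i = 0:
686*0.897*(T − 315) + 1180*2.44*(T − 5.5) = 0
615.34(T − 315) + 2879.2(T − 5.5) = 0
(615.34 + 2879.2) T = 615.34*315 + 2879.2*5.5
T = 209668 / 3494.5 = 60 °C

T_f ≈ 60.0 °C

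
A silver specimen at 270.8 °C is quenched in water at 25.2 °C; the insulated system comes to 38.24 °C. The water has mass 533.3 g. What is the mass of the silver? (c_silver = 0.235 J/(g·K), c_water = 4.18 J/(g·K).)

Conservation of energy gives ΣQ = 0:
m×0.235×(38.24 − 270.8) + 533.3×4.18×(38.24 − 25.2) = 0
-54.65 m = -29069
m = -29069/-54.65 ≈ 531.9 g

m ≈ 532 g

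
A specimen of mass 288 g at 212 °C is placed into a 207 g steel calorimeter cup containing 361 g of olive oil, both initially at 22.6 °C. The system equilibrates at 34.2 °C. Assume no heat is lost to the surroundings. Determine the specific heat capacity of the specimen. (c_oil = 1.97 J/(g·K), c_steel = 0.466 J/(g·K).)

c ≈ 0.183 J/(g·K)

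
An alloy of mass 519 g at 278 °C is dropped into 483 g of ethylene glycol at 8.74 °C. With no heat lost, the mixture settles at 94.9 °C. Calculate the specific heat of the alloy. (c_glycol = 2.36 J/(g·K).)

Taking heat into each body as positive, Σ m c ΔT = 0:
519·c·(94.9 − 278) + 483·2.36·(94.9 − 8.74) = 0
-95029 c = -98212
c = -98212/-95029 ≈ 1.033 J/(g·K)

c ≈ 1.03 J/(g·K)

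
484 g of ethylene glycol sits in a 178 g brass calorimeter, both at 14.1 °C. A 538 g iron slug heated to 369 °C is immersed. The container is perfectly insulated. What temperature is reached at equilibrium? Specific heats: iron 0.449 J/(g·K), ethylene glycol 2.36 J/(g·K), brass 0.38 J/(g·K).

T_f ≈ 73.2 °C

Net heat exchanged in the isolated system is zero:
538·0.449·(T − 369) + 484·2.36·(T − 14.1) + 178·0.38·(T − 14.1) = 0
1451.4 T = 106196
T = 106196 / 1451.4 = 73.2 °C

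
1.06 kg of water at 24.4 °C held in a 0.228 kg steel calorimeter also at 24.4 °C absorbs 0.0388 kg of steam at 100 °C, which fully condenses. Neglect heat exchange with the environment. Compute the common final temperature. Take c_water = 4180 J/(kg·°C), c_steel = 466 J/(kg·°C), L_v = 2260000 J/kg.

Taking heat into each body as positive, Σ m c ΔT = 0:
steam→water at 100 °C releases m L_v = 0.0388×2260000 = 87688
  condensate cools 100→T: 0.0388×4180×(T − 100) = 162.18(T − 100)
  original water: 4430.8(T − 24.4)
  cup: 106.25(T − 24.4)
4699.2 T = 87688 + 16218 + 110704 = 214610
T ≈ 45.67 °C, under the boiling point, so the assumption holds.

T_f ≈ 45.7 °C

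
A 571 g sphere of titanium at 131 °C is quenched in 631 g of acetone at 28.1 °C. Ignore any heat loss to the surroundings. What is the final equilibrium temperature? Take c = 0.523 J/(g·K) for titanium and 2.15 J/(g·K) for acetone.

T_f = Σ m_i c_i T_i / Σ m_i c_i:
T_f = (298.63×131 + 1356.6×28.1) / (298.63 + 1356.6)
    = 77243 / 1655.3 ≈ 46.66 °C

T_f ≈ 46.7 °C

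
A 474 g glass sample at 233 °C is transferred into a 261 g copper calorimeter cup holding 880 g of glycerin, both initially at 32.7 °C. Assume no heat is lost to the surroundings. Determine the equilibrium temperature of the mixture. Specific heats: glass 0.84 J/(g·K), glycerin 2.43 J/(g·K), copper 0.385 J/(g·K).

T_f ≈ 62.9 °C

With ΣQ=0 the equilibrium temperature is the m·c-weighted mean:
T_f = (398.16·233 + 2138.4·32.7 + 100.48·32.7) / (398.16 + 2138.4 + 100.48)
    = 165983 / 2637 ≈ 62.94 °C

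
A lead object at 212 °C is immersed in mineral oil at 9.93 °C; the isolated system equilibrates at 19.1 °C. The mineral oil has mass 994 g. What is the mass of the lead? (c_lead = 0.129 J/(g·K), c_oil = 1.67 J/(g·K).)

m ≈ 612 g

Taking heat into each body as positive, Σ m c ΔT = 0:
m·0.129·(19.1 − 212) + 994·1.67·(19.1 − 9.93) = 0
-24.88 m = -15222
m = -15222/-24.88 ≈ 611.7 g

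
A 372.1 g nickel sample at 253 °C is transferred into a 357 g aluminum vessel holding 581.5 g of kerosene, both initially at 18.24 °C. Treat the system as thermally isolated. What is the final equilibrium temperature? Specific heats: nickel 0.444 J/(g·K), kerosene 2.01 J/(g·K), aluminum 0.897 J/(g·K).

Taking heat into each body as positive, Σ m c ΔT = 0:
372.1·0.444·(T − 253) + 581.5·2.01·(T − 18.24) + 357·0.897·(T − 18.24) = 0
165.21(T − 253) + 1168.8(T − 18.24) + 320.23(T − 18.24) = 0
1654.3 T = 68959
T ≈ 41.69 °C

T_f ≈ 41.7 °C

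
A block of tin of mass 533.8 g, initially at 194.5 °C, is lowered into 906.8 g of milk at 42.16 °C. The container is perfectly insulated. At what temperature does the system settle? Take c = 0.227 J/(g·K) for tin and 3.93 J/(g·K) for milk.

Heat lost by the tin equals heat gained by the milk:
533.8*0.227*(194.5 − T) = 906.8*3.93*(T − 42.16)
121.17(194.5 − T) = 3563.7(T − 42.16)
3684.9 T = 173815  ⇒  T ≈ 47.17 °C

T_f ≈ 47.2 °C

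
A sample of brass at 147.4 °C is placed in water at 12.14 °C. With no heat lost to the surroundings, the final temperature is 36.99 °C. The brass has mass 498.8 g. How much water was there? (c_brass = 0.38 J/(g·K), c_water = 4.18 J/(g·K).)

Heat lost by the brass = heat gained by the water:
498.8×0.38×(147.4 − 36.99) = m×4.18×(36.99 − 12.14)
103.87 m = 20928  ⇒  m ≈ 201.5 g

m ≈ 201 g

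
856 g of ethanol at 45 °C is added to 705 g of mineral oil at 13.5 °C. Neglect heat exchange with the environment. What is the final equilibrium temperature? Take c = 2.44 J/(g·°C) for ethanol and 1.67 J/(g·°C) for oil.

T_f ≈ 33.6 °C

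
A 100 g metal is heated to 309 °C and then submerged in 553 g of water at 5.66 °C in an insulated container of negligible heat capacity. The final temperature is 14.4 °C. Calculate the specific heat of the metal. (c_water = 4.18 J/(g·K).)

Energy conservation, ΣQ = 0:
100×c×(14.4 − 309) + 553×4.18×(14.4 − 5.66) = 0
-29460 c = -20203
c = -20203/-29460 ≈ 0.6858 J/(g·K)

c ≈ 0.686 J/(g·K)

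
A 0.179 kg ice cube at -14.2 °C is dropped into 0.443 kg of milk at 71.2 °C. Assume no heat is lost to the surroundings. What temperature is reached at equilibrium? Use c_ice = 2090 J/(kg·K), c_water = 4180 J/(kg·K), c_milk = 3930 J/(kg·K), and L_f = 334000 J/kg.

T_f ≈ 23.6 °C

Let T be the final temperature. ΣQ_i = 0:
warm ice to 0 °C: 0.179×2090×(0 − (-14.2)) = 5312.4; melt ice: 0.179×334000 = 59786; meltwater 0→T: 0.179×4180×T = 748.22 T; milk cools: 0.443×3930×(T − 71.2) = 1741(T − 71.2)
2489.2 T = 123958 − 65098 = 58860
T ≈ 23.65 °C (positive, so assuming full melt was valid).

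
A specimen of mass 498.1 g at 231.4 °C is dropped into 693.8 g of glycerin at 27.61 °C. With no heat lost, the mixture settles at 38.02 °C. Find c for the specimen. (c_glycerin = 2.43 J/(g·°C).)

c ≈ 0.182 J/(g·°C)

Heat lost by the specimen = heat gained by the glycerin:
498.1·c·(231.4 − 38.02) = 693.8·2.43·(38.02 − 27.61)
96323 c = 17551  ⇒  c ≈ 0.1822 J/(g·°C)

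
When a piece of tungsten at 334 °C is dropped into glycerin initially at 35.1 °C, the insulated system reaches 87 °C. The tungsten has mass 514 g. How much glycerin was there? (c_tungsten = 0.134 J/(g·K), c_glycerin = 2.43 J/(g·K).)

m ≈ 135 g

Heat lost by the tungsten = heat gained by the glycerin:
514·0.134·(334 − 87) = m·2.43·(87 − 35.1)
126.12 m = 17012  ⇒  m ≈ 134.9 g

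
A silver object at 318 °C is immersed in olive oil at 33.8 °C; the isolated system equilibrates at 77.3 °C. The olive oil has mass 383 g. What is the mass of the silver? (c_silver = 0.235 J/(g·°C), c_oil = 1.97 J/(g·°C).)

m ≈ 580 g

|Q_silver| = |Q_oil|:
m×0.235×(318 − 77.3) = 383×1.97×(77.3 − 33.8)
56.56 m = 32821  ⇒  m ≈ 580.2 g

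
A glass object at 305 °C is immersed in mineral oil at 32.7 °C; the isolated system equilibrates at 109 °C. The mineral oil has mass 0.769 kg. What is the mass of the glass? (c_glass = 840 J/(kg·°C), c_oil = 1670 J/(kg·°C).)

Heat lost by the glass = heat gained by the oil:
m·840·(305 − 109) = 0.769·1670·(109 − 32.7)
164640 m = 97987  ⇒  m ≈ 0.5952 kg

m ≈ 0.595 kg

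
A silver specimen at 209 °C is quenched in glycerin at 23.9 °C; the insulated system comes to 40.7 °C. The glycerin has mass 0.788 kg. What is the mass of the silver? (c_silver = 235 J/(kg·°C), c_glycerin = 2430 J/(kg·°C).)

m ≈ 0.813 kg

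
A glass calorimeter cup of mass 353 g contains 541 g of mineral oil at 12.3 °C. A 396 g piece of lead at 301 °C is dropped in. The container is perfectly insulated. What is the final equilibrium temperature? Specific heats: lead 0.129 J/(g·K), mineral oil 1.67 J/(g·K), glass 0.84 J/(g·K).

T_f ≈ 24.1 °C

Let T be the final temperature. ΣQ_i = 0:
396·0.129·(T − 301) + 541·1.67·(T − 12.3) + 353·0.84·(T − 12.3) = 0
51.08(T − 301) + 903.47(T − 12.3) + 296.52(T − 12.3) = 0
(51.08 + 903.47 + 296.52) T = 51.08·301 + 903.47·12.3 + 296.52·12.3
T ≈ 24.09 °C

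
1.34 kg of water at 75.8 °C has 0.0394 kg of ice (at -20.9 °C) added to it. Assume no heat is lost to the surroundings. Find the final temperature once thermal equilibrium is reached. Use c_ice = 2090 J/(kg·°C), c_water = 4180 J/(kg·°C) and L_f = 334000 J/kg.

Energy conservation, ΣQ = 0:
warm ice to 0 °C: 0.0394×2090×(0 − (-20.9)) = 1721
  latent heat to melt: 0.0394×334000 = 13160
  warm the meltwater: 164.69 T
  water cools: 1.34×4180×(T − 75.8) = 5601.2(T − 75.8)
5765.9 T = 424571 − 14881 = 409690
T ≈ 71.05 °C (positive, so assuming full melt was valid).

T_f ≈ 71.1 °C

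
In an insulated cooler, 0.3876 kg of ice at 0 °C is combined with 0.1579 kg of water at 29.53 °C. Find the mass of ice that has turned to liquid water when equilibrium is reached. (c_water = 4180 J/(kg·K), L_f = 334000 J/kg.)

Cooling the water to 0 °C releases 0.1579×4180×29.53 = 19490 J.
Melting all 0.3876 kg of ice would need 0.3876×334000 = 129458 J.
19490 J < 129458 J, so only part of the ice melts and the system sits at 0 °C.
Mass melted = 19490/334000 ≈ 0.05835 kg.

m_melted ≈ 0.0584 kg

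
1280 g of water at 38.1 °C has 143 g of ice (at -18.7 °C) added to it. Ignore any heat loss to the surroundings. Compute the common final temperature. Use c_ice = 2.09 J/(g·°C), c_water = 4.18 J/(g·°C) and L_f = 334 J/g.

T_f ≈ 25.3 °C

Energy balance with sensible and latent terms:
warm ice to 0 °C: 143×2.09×(0 − (-18.7)) = 5588.9
  fusion: m_ice L_f = 143×334 = 47762
  warm the meltwater: 597.74 T
  water cools: 1280×4.18×(T − 38.1) = 5350.4(T − 38.1)
5948.1 T = 203850 − 53351 = 150499
T ≈ 25.30 °C — above 0 °C, consistent with complete melting.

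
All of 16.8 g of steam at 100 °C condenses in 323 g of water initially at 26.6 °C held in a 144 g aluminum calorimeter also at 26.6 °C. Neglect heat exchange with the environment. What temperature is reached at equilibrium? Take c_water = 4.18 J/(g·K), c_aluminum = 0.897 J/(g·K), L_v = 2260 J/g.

T_f ≈ 54.4 °C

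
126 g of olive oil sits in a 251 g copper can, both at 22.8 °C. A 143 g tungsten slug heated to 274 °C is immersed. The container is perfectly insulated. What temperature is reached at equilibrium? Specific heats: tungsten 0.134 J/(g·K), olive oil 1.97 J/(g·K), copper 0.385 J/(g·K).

Energy conservation, ΣQ = 0:
143·0.134·(T − 274) + 126·1.97·(T − 22.8) + 251·0.385·(T − 22.8) = 0
364.02 T = 13113
T ≈ 36.02 °C

T_f ≈ 36.0 °C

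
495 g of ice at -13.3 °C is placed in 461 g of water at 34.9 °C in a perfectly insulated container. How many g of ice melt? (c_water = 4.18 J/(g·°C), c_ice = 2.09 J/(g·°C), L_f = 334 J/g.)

Heat available from the water dropping to 0 °C: 461×4.18×34.9 = 67252 J.
Warming the ice to 0 °C takes 495×2.09×13.3 = 13760 J, leaving 53492 J for melting.
Fully melting the ice requires m_ice L_f = 495×334 = 165330 J.
Since 53492 < 165330 J, not all the ice melts; equilibrium is at 0 °C.
m_melted×334 = 53492  ⇒  m_melted ≈ 160.2 g.

m_melted ≈ 160 g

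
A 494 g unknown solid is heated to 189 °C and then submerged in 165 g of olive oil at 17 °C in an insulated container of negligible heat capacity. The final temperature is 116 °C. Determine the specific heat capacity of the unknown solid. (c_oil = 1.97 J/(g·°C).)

c ≈ 0.892 J/(g·°C)

Heat lost by the unknown solid = heat gained by the oil:
494·c·(189 − 116) = 165·1.97·(116 − 17)
36062 c = 32180  ⇒  c ≈ 0.8924 J/(g·°C)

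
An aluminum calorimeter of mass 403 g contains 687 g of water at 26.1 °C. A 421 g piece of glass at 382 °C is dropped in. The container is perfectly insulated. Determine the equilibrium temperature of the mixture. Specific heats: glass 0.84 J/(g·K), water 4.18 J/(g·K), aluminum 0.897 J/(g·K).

T_f ≈ 61.2 °C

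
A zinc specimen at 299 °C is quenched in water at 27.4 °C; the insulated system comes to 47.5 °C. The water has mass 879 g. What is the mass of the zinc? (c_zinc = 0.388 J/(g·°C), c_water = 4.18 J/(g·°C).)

m ≈ 757 g

|Q_zinc| = |Q_water|:
m·0.388·(299 − 47.5) = 879·4.18·(47.5 − 27.4)
97.58 m = 73852  ⇒  m ≈ 756.8 g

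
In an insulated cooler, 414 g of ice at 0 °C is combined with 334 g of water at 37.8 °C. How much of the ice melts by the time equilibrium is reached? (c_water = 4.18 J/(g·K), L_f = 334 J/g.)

Water can give up m c ΔT = 334·4.18·37.8 = 52773 J before reaching 0 °C.
To melt every bit of ice: 414·334 = 138276 J.
That's not enough to melt it all — equilibrium is at 0 °C with ice remaining.
Mass melted = 52773/334 ≈ 158 g.

m_melted ≈ 158 g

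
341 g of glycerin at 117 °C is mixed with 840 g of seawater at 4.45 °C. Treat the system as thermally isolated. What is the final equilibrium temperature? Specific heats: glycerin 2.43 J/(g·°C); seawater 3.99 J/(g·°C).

T_f ≈ 26.8 °C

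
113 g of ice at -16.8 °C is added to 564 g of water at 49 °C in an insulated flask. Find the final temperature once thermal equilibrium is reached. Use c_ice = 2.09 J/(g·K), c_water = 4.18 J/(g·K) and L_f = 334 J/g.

T_f ≈ 26.1 °C

Heat gained plus heat lost sum to zero:
warm ice to 0 °C: 113×2.09×(0 − (-16.8)) = 3967.7; latent heat to melt: 113×334 = 37742; meltwater 0→T: 113×4.18×T = 472.34 T; water: 2357.5(T − 49)
2829.9 T = 115518 − 41710 = 73809
T ≈ 26.08 °C. Since T > 0 °C, the all-ice-melts assumption holds.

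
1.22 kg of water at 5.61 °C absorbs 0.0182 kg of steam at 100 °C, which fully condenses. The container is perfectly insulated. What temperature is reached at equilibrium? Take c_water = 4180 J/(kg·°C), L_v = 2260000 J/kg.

Taking heat into each body as positive, Σ m c ΔT = 0:
condense steam: −0.0182×2260000 = −41132
  condensate cools 100→T: 0.0182×4180×(T − 100) = 76.08(T − 100)
  water warms: 1.22×4180×(T − 5.61) = 5099.6(T − 5.61)
5175.7 T = 41132 + 7607.6 + 28609 = 77348
T ≈ 14.94 °C (< 100 °C, so full condensation is consistent).

T_f ≈ 14.9 °C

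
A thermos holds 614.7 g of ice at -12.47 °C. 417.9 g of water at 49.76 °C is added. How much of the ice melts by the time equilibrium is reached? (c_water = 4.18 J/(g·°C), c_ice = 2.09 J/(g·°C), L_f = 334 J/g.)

m_melted ≈ 212 g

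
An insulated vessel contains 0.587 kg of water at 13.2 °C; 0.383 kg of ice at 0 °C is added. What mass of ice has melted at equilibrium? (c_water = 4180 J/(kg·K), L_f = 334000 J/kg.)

m_melted ≈ 0.097 kg

Heat available from the water dropping to 0 °C: 0.587·4180·13.2 = 32388 J.
To melt every bit of ice: 0.383·334000 = 127922 J.
Since 32388 < 127922 J, not all the ice melts; equilibrium is at 0 °C.
m_melt = 32388 / L_f = 0.09697 kg.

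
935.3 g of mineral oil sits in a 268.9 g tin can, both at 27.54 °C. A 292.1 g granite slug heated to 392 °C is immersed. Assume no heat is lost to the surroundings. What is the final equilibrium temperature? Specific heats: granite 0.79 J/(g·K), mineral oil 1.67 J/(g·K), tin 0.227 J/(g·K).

T_f ≈ 72.9 °C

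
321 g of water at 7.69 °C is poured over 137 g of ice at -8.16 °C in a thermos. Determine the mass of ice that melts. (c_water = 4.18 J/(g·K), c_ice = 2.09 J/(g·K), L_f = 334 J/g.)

Water can give up m c ΔT = 321·4.18·7.69 = 10318 J before reaching 0 °C.
Warming the ice to 0 °C takes 137·2.09·8.16 = 2336.5 J, leaving 7981.8 J for melting.
Fully melting the ice requires m_ice L_f = 137·334 = 45758 J.
Since 7981.8 < 45758 J, not all the ice melts; equilibrium is at 0 °C.
m_melted·334 = 7981.8  ⇒  m_melted ≈ 23.9 g.

m_melted ≈ 23.9 g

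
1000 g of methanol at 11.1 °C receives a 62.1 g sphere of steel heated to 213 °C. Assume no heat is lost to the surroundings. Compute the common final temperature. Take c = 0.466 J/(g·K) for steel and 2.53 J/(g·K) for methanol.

T_f ≈ 13.4 °C

Heat lost by the steel equals heat gained by the methanol:
62.1*0.466*(213 − T) = 1000*2.53*(T − 11.1)
28.94(213 − T) = 2530(T − 11.1)
2558.9 T = 34247  ⇒  T ≈ 13.38 °C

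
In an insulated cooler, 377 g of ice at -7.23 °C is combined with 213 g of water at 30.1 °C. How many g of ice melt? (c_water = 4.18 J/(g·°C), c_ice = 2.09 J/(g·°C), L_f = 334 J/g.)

m_melted ≈ 63.2 g

Water can give up m c ΔT = 213·4.18·30.1 = 26799 J before reaching 0 °C.
Of that, 377·2.09·7.23 = 5696.7 J goes to bring the ice to 0 °C, leaving 21103 J.
To melt every bit of ice: 377·334 = 125918 J.
Since 21103 < 125918 J, not all the ice melts; equilibrium is at 0 °C.
m_melted·334 = 21103  ⇒  m_melted ≈ 63.18 g.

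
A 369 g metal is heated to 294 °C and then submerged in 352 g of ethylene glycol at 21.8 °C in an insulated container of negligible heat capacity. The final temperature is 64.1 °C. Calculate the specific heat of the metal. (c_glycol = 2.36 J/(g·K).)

c ≈ 0.414 J/(g·K)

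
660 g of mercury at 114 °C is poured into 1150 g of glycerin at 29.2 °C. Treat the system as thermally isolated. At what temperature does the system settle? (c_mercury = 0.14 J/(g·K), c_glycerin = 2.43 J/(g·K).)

Taking heat into each body as positive, Σ m c ΔT = 0:
660×0.14×(T − 114) + 1150×2.43×(T − 29.2) = 0
(92.4 + 2794.5) T = 92.4×114 + 2794.5×29.2
T ≈ 31.91 °C

T_f ≈ 31.9 °C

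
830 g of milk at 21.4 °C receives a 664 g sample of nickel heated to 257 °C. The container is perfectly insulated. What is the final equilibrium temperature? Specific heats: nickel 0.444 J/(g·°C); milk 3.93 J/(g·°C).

T_f ≈ 40.9 °C

Heat lost by the nickel equals heat gained by the milk:
664·0.444·(257 − T) = 830·3.93·(T − 21.4)
294.82(257 − T) = 3261.9(T − 21.4)
3556.7 T = 145572  ⇒  T ≈ 40.93 °C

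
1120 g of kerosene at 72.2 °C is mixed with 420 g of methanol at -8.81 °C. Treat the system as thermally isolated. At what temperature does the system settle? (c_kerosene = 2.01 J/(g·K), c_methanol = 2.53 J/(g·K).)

T_f ≈ 46.2 °C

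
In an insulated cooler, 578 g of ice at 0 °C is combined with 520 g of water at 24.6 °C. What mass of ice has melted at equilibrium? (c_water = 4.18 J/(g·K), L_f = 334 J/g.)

m_melted ≈ 160 g

Cooling the water to 0 °C releases 520·4.18·24.6 = 53471 J.
To melt every bit of ice: 578·334 = 193052 J.
Since 53471 < 193052 J, not all the ice melts; equilibrium is at 0 °C.
m_melted·334 = 53471  ⇒  m_melted ≈ 160.1 g.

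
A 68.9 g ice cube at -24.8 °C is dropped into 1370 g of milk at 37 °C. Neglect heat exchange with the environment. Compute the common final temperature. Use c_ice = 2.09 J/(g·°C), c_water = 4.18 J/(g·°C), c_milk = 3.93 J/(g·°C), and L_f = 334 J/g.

T_f ≈ 30.4 °C

Taking heat into each body as positive, Σ m c ΔT = 0:
ice -24.8→0 °C: 68.9×2.09×24.8 = 3571.2
  latent heat to melt: 68.9×334 = 23013
  meltwater 0→T: 68.9×4.18×T = 288 T
  milk cools: 1370×3.93×(T − 37) = 5384.1(T − 37)
5672.1 T = 199212 − 26584 = 172628
T ≈ 30.43 °C. Since T > 0 °C, the all-ice-melts assumption holds.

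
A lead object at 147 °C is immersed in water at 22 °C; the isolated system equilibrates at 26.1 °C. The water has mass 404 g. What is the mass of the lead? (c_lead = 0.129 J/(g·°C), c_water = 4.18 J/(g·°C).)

m ≈ 444 g

Net heat exchanged in the isolated system is zero:
m·0.129·(26.1 − 147) + 404·4.18·(26.1 − 22) = 0
-15.6 m = -6923.8
m = -6923.8/-15.6 ≈ 443.9 g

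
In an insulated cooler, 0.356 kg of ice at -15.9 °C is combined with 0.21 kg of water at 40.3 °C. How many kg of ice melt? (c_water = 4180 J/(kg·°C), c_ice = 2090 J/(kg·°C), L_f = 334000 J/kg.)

m_melted ≈ 0.0705 kg

Water can give up m c ΔT = 0.21×4180×40.3 = 35375 J before reaching 0 °C.
Of that, 0.356×2090×15.9 = 11830 J goes to bring the ice to 0 °C, leaving 23545 J.
Melting all 0.356 kg of ice would need 0.356×334000 = 118904 J.
Since 23545 < 118904 J, not all the ice melts; equilibrium is at 0 °C.
Mass melted = 23545/334000 ≈ 0.07049 kg.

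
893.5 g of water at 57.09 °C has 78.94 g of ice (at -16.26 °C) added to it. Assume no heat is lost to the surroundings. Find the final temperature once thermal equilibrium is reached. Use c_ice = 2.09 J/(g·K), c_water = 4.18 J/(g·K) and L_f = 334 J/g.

T_f ≈ 45.3 °C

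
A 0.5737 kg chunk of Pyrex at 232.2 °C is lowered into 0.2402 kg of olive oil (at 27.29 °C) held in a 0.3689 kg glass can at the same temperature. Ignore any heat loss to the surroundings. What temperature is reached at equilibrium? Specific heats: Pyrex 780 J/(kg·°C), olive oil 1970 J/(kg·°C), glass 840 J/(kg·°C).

T_f is the heat-capacity-weighted average of the initial temperatures:
T_f = (447.49*232.2 + 473.19*27.29 + 309.88*27.29) / (447.49 + 473.19 + 309.88)
    = 125276 / 1230.6 ≈ 101.80 °C

T_f ≈ 101.8 °C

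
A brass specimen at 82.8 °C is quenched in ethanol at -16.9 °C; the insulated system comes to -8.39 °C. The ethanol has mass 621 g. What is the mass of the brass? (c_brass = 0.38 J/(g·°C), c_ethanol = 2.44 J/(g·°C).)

m ≈ 372 g

|Q_brass| = |Q_ethanol|:
m×0.38×(82.8 − -8.39) = 621×2.44×(-8.39 − (-16.9))
34.65 m = 12895  ⇒  m ≈ 372.1 g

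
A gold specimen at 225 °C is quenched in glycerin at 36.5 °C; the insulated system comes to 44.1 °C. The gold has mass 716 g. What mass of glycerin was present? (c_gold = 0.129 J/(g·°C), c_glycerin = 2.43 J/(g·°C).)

m ≈ 905 g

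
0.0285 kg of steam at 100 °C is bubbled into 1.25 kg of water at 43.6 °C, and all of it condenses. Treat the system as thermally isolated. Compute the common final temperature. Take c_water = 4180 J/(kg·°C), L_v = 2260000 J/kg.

T_f ≈ 56.9 °C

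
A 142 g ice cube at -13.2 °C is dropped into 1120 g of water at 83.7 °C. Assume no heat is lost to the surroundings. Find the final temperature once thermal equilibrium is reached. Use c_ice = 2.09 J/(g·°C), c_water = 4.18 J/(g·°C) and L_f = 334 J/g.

T_f ≈ 64.5 °C

Energy conservation, ΣQ = 0:
warm ice to 0 °C: 142·2.09·(0 − (-13.2)) = 3917.5; fusion: m_ice L_f = 142·334 = 47428; warm the meltwater: 593.56 T; water cools: 1120·4.18·(T − 83.7) = 4681.6(T − 83.7)
5275.2 T = 391850 − 51345 = 340504
T ≈ 64.55 °C. Since T > 0 °C, the all-ice-melts assumption holds.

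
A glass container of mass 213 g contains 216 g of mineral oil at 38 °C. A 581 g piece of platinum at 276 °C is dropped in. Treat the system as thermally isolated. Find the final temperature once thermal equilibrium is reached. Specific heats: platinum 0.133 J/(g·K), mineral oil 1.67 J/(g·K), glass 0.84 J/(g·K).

T_f ≈ 67.8 °C

T_f is the heat-capacity-weighted average of the initial temperatures:
T_f = (77.27×276 + 360.72×38 + 178.92×38) / (77.27 + 360.72 + 178.92)
    = 41834 / 616.91 ≈ 67.81 °C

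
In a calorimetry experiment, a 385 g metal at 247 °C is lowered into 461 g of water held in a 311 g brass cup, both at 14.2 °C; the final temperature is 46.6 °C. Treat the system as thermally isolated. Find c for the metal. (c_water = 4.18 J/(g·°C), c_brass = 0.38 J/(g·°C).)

Energy conservation, ΣQ = 0:
385·c·(46.6 − 247) + 461·4.18·(46.6 − 14.2) + 311·0.38·(46.6 − 14.2) = 0
-77154 c = -66263
c = -66263/-77154 ≈ 0.8588 J/(g·°C)

c ≈ 0.859 J/(g·°C)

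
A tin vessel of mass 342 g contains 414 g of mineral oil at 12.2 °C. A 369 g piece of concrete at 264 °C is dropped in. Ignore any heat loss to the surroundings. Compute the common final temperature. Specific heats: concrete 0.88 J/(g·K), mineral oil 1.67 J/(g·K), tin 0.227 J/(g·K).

Conservation of energy gives ΣQ = 0:
369*0.88*(T − 264) + 414*1.67*(T − 12.2) + 342*0.227*(T − 12.2) = 0
324.72(T − 264) + 691.38(T − 12.2) + 77.63(T − 12.2) = 0
1093.7 T = 95108
T = 95108/1093.7 ≈ 86.96 °C

T_f ≈ 87.0 °C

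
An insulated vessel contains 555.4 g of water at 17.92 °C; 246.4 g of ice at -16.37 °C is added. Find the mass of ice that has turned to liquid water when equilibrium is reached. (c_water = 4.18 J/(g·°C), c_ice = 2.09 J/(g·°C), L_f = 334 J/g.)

Heat available from the water dropping to 0 °C: 555.4×4.18×17.92 = 41603 J.
Warming the ice to 0 °C takes 246.4×2.09×16.37 = 8430.2 J, leaving 33172 J for melting.
Melting all 246.4 g of ice would need 246.4×334 = 82298 J.
33172 J < 82298 J, so only part of the ice melts and the system sits at 0 °C.
m_melt = 33172 / L_f = 99.32 g.

m_melted ≈ 99.3 g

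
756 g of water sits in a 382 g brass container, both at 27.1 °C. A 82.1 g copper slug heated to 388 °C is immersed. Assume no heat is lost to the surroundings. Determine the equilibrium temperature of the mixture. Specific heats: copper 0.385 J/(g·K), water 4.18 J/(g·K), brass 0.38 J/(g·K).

With ΣQ=0 the equilibrium temperature is the m·c-weighted mean:
T_f = (31.61·388 + 3160.1·27.1 + 145.16·27.1) / (31.61 + 3160.1 + 145.16)
    = 101836 / 3336.8 ≈ 30.52 °C

T_f ≈ 30.5 °C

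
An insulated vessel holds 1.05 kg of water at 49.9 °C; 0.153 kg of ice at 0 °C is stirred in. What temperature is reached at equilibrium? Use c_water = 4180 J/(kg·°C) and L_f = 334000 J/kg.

Conservation of energy gives ΣQ = 0:
melt ice: 0.153·334000 = 51102; warm the meltwater: 639.54 T; water cools: 1.05·4180·(T − 49.9) = 4389(T − 49.9)
5028.5 T = 219011 − 51102 = 167909
T ≈ 33.39 °C — above 0 °C, consistent with complete melting.

T_f ≈ 33.4 °C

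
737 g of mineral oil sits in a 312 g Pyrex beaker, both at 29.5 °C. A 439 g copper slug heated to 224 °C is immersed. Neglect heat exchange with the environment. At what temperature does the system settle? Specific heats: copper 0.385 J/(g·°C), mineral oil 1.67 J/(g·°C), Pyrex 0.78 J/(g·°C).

T_f ≈ 49.5 °C

With ΣQ=0 the equilibrium temperature is the m·c-weighted mean:
T_f = (169.02·224 + 1230.8·29.5 + 243.36·29.5) / (169.02 + 1230.8 + 243.36)
    = 81347 / 1643.2 ≈ 49.51 °C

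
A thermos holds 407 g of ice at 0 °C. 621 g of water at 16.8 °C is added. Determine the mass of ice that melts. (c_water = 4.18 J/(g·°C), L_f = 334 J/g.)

Cooling the water to 0 °C releases 621·4.18·16.8 = 43609 J.
Fully melting the ice requires m_ice L_f = 407·334 = 135938 J.
43609 J < 135938 J, so only part of the ice melts and the system sits at 0 °C.
Mass melted = 43609/334 ≈ 130.6 g.

m_melted ≈ 131 g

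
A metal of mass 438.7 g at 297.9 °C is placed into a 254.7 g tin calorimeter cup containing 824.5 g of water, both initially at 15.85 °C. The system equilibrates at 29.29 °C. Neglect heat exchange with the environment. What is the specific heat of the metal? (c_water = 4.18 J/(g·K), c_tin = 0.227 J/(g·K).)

c ≈ 0.4 J/(g·K)

Energy conservation, ΣQ = 0:
438.7·c·(29.29 − 297.9) + 824.5·4.18·(29.29 − 15.85) + 254.7·0.227·(29.29 − 15.85) = 0
-117839 c = -47097
c = -47097/-117839 ≈ 0.3997 J/(g·K)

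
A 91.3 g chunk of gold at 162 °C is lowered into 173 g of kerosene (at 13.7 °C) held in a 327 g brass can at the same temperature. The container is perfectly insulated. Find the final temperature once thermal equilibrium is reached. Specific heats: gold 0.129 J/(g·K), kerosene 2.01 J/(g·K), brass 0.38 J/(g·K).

Let T be the final temperature. ΣQ_i = 0:
91.3×0.129×(T − 162) + 173×2.01×(T − 13.7) + 327×0.38×(T − 13.7) = 0
(11.78 + 347.73 + 124.26) T = 11.78×162 + 347.73×13.7 + 124.26×13.7
T ≈ 17.31 °C

T_f ≈ 17.3 °C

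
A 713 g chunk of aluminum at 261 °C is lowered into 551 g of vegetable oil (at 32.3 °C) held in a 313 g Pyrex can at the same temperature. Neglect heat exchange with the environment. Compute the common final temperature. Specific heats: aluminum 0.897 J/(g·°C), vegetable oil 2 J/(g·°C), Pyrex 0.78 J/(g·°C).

T_f ≈ 106.0 °C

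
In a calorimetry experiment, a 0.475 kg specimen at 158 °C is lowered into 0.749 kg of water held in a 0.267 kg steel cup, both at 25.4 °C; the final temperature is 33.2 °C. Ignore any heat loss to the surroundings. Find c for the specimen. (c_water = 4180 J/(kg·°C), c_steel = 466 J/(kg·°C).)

Net heat exchanged in the isolated system is zero:
0.475×c×(33.2 − 158) + 0.749×4180×(33.2 − 25.4) + 0.267×466×(33.2 − 25.4) = 0
-59.28 c = -25391
c = -25391/-59.28 ≈ 428.3 J/(kg·°C)

c ≈ 428 J/(kg·°C)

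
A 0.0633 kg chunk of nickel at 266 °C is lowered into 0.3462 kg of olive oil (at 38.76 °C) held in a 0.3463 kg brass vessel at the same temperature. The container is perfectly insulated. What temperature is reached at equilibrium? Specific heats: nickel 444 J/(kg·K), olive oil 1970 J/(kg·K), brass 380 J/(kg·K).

Conservation of energy gives ΣQ = 0:
0.0633×444×(T − 266) + 0.3462×1970×(T − 38.76) + 0.3463×380×(T − 38.76) = 0
(28.11 + 682.01 + 131.59) T = 28.11×266 + 682.01×38.76 + 131.59×38.76
T ≈ 46.35 °C

T_f ≈ 46.3 °C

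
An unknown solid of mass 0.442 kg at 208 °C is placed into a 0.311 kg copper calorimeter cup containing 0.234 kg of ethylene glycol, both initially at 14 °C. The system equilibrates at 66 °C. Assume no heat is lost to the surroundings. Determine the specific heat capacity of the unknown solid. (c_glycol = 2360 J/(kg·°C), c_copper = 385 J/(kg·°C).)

c ≈ 557 J/(kg·°C)

Taking heat into each body as positive, Σ m c ΔT = 0:
0.442·c·(66 − 208) + 0.234·2360·(66 − 14) + 0.311·385·(66 − 14) = 0
-62.76 c = -34943
c = -34943/-62.76 ≈ 556.7 J/(kg·°C)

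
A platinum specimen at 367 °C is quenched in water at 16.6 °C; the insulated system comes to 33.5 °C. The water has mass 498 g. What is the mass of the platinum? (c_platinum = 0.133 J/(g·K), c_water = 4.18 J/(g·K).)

m ≈ 793 g

Energy conservation, ΣQ = 0:
m·0.133·(33.5 − 367) + 498·4.18·(33.5 − 16.6) = 0
-44.36 m = -35180
m = -35180/-44.36 ≈ 793.1 g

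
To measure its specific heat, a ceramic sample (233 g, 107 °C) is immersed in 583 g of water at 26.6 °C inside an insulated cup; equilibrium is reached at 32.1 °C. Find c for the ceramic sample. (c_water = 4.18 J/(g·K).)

Taking heat into each body as positive, Σ m c ΔT = 0:
233×c×(32.1 − 107) + 583×4.18×(32.1 − 26.6) = 0
-17452 c = -13403
c = -13403/-17452 ≈ 0.768 J/(g·K)

c ≈ 0.768 J/(g·K)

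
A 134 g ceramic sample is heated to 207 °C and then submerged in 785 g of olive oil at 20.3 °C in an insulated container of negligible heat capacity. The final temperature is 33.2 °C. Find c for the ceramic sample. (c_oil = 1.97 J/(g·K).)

Setting the total heat transfer to zero:
134·c·(33.2 − 207) + 785·1.97·(33.2 − 20.3) = 0
-23289 c = -19949
c = -19949/-23289 ≈ 0.8566 J/(g·K)

c ≈ 0.857 J/(g·K)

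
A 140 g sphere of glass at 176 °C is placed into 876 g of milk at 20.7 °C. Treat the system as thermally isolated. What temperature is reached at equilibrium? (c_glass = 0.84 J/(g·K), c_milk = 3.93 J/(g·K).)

T_f ≈ 25.8 °C

T_f = Σ m_i c_i T_i / Σ m_i c_i:
T_f = (117.6·176 + 3442.7·20.7) / (117.6 + 3442.7)
    = 91961 / 3560.3 ≈ 25.83 °C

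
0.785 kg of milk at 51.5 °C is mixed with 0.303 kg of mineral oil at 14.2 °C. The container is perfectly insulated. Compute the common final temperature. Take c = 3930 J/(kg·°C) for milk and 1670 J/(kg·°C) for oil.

Let T be the final temperature. ΣQ_i = 0:
0.785·3930·(T − 51.5) + 0.303·1670·(T − 14.2) = 0
3085.1(T − 51.5) + 506.01(T − 14.2) = 0
3591.1 T = 166065
T = 166065/3591.1 ≈ 46.24 °C

T_f ≈ 46.2 °C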